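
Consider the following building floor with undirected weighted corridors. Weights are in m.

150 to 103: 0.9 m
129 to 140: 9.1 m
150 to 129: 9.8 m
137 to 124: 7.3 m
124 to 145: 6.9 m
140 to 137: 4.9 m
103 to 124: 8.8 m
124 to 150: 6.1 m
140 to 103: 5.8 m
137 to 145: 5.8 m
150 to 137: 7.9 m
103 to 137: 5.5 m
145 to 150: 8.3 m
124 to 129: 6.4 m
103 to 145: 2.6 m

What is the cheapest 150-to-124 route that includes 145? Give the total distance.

Best 150 to 145: 150 → 103 → 145 costing 3.5
Best 145 to 124: 145 → 124 costing 6.9
Total via 145: 3.5 + 6.9 = 10.4 m.

10.4 m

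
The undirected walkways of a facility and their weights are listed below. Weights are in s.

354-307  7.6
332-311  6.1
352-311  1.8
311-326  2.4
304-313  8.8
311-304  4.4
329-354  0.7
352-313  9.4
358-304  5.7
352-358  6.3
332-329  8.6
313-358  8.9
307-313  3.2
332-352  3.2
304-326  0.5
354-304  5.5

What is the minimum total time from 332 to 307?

15.8 s

Shortest distances from 332:
332: 0
352: 3.2  (via 332)
311: 5  (via 352)
326: 7.4  (via 311)
304: 7.9  (via 326)
329: 8.6  (via 332)
354: 9.3  (via 329)
358: 9.5  (via 352)
313: 12.6  (via 352)
307: 15.8  (via 313)
Shortest route: 332–352–313–307 = 15.8 s.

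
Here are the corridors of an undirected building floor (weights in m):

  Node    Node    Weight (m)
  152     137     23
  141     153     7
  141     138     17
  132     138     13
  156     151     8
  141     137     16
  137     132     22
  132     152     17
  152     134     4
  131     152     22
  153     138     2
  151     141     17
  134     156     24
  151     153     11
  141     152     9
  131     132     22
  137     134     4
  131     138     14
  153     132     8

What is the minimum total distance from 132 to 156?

27 m

Shortest distances from 132:
132: 0
153: 8  (via 132)
138: 10  (via 153)
141: 15  (via 153)
152: 17  (via 132)
151: 19  (via 153)
134: 21  (via 152)
131: 22  (via 132)
137: 22  (via 132)
156: 27  (via 151)
Shortest route: 132–153–151–156 = 27 m.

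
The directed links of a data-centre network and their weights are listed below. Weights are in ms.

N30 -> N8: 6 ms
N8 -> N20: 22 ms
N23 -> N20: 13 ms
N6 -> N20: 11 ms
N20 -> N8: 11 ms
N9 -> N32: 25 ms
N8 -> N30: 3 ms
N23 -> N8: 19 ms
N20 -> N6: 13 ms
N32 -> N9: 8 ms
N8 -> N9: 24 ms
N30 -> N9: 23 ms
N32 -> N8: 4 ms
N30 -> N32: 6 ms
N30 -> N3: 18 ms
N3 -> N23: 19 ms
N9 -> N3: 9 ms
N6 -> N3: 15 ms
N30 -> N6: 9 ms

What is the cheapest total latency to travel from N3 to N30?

41 ms

Running Dijkstra from N3:
N3: 0
N23: 19  (via N3)
N20: 32  (via N23)
N8: 38  (via N23)
N30: 41  (via N8)
Shortest route: N3 → N23 → N8 → N30 = 41 ms.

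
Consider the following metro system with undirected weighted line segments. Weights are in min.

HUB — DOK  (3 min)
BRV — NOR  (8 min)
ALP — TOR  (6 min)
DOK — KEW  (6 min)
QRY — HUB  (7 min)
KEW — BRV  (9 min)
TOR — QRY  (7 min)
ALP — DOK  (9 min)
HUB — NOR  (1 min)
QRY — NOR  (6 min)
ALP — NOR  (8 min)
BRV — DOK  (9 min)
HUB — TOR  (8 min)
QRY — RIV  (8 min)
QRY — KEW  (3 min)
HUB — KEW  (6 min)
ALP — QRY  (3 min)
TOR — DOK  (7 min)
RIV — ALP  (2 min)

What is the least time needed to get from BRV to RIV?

17 min

Enumerating some paths:
BRV–NOR–QRY–ALP–RIV: 8+6+3+2 = 19
BRV–NOR–ALP–RIV: 8+8+2 = 18
BRV–KEW–QRY–RIV: 9+3+8 = 20
BRV–KEW–QRY–ALP–RIV: 9+3+3+2 = 17
Cheapest is BRV–KEW–QRY–ALP–RIV at 17 min.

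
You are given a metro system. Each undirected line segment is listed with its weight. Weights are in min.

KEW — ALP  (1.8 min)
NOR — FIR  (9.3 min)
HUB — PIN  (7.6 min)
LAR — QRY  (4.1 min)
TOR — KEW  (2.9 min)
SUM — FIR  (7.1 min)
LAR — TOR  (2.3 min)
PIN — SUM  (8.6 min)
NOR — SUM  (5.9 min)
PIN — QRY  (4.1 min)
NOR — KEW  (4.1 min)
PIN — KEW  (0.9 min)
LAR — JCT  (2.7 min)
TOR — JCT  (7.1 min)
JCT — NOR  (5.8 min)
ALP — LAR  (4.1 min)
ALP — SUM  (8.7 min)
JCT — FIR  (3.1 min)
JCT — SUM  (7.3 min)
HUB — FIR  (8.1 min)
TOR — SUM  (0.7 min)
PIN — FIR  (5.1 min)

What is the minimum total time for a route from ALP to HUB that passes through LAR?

17.8 min

Best ALP to LAR: ALP–LAR costing 4.1
Shortest LAR→HUB: LAR–TOR–KEW–PIN–HUB = 13.7
Total via LAR: 4.1 + 13.7 = 17.8 min.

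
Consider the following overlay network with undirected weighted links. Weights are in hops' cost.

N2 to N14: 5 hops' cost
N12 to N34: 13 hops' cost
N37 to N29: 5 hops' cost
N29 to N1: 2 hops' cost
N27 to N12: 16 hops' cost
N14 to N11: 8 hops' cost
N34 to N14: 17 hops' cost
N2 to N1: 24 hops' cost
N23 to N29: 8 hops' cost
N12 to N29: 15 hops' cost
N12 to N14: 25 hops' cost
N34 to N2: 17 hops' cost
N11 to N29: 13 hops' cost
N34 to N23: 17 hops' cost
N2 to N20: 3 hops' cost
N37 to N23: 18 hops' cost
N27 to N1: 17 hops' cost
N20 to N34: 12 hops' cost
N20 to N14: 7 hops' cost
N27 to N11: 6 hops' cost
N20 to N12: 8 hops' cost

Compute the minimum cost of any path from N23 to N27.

27 hops' cost

Candidate routes:
N23–N29–N1–N27: 8+2+17 = 27
N23–N29–N12–N27: 8+15+16 = 39
Cheapest is N23–N29–N1–N27 at 27 hops' cost.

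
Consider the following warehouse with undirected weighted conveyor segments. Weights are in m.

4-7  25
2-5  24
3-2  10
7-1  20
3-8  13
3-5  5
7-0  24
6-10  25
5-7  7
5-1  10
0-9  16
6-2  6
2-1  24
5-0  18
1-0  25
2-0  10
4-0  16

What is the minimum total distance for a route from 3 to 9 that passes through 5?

39 m

Best 3 to 5: 3–5 costing 5
Shortest 5→9: 5–0–9 = 34
Total via 5: 5 + 34 = 39 m.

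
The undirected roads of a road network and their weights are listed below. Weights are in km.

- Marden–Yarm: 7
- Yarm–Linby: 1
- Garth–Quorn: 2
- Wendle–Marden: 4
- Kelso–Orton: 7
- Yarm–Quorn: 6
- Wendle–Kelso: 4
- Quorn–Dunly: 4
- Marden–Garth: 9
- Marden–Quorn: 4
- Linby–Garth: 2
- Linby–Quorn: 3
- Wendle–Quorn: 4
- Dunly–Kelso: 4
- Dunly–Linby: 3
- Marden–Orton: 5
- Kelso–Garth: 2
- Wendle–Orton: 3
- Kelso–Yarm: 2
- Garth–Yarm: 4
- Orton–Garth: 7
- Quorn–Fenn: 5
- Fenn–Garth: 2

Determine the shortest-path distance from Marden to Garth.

Compare a few routes:
Marden → Quorn → Garth: 4+2 = 6
Marden → Garth: 9 = 9
Marden → Quorn → Linby → Garth: 4+3+2 = 9
The minimum is 6 km via Marden → Quorn → Garth.

6 km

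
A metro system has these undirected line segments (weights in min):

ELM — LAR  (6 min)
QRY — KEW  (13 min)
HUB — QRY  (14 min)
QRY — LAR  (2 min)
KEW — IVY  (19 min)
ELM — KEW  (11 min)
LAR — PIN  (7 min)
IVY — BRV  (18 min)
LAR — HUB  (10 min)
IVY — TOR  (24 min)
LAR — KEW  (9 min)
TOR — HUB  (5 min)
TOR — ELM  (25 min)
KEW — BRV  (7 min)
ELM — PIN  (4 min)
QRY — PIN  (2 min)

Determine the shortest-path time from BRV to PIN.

20 min

Shortest distances from BRV:
BRV: 0
KEW: 7  (via BRV)
LAR: 16  (via KEW)
QRY: 18  (via LAR)
IVY: 18  (via BRV)
ELM: 18  (via KEW)
PIN: 20  (via QRY)
Shortest route: BRV → KEW → LAR → QRY → PIN = 20 min.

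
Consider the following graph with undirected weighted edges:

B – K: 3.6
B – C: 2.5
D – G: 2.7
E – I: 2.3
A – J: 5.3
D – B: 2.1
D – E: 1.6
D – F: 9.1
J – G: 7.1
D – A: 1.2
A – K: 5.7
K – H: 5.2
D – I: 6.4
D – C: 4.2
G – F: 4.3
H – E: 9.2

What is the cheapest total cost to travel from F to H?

17.8

Running Dijkstra from F:
F: 0
G: 4.3  (via F)
D: 7  (via G)
A: 8.2  (via D)
E: 8.6  (via D)
B: 9.1  (via D)
I: 10.9  (via E)
C: 11.2  (via D)
J: 11.4  (via G)
K: 12.7  (via B)
H: 17.8  (via E)
Shortest route: F–G–D–E–H = 17.8.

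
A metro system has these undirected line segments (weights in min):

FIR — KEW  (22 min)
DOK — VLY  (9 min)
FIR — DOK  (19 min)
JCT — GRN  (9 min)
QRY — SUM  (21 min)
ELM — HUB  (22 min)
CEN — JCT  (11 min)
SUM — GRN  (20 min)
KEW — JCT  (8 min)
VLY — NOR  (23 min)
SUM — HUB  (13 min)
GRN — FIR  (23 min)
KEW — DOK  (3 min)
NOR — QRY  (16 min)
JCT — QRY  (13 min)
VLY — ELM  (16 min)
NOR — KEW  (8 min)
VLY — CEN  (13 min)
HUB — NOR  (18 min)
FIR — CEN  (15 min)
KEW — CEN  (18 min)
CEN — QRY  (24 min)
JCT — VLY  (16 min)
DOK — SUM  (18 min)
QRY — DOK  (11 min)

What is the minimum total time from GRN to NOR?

25 min

Compare a few routes:
GRN - JCT - QRY - NOR: 9+13+16 = 38
GRN - JCT - KEW - NOR: 9+8+8 = 25
Cheapest is GRN - JCT - KEW - NOR at 25 min.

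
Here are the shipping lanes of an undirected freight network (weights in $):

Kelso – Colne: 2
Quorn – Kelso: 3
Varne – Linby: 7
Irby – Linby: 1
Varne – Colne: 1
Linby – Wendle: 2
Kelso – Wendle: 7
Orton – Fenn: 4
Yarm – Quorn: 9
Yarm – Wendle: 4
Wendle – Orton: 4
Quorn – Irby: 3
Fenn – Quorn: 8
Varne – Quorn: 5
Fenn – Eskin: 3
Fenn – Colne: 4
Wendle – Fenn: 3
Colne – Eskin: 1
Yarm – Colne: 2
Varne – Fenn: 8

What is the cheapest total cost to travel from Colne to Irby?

Shortest distances from Colne:
Colne: 0
Eskin: 1  (via Colne)
Varne: 1  (via Colne)
Yarm: 2  (via Colne)
Kelso: 2  (via Colne)
Fenn: 4  (via Colne)
Quorn: 5  (via Kelso)
Wendle: 6  (via Yarm)
Orton: 8  (via Fenn)
Irby: 8  (via Quorn)
Shortest route: Colne–Kelso–Quorn–Irby = $8.

$8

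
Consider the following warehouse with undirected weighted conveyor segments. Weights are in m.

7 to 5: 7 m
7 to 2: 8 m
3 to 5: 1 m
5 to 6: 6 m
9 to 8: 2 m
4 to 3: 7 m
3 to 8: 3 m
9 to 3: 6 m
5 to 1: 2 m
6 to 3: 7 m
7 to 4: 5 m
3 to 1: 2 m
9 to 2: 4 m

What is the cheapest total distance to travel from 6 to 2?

Shortest distances from 6:
6: 0
5: 6  (via 6)
3: 7  (via 6)
1: 8  (via 5)
8: 10  (via 3)
9: 12  (via 8)
7: 13  (via 5)
4: 14  (via 3)
2: 16  (via 9)
Shortest route: 6–3–8–9–2 = 16 m.

16 m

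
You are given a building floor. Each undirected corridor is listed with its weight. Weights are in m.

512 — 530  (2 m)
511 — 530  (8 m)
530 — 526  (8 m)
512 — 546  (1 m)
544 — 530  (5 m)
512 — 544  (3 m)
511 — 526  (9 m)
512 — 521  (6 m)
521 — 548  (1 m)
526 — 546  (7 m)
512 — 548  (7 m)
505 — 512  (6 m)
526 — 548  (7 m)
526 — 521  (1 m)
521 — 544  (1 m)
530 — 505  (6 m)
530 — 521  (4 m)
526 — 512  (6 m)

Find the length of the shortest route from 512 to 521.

Running Dijkstra from 512:
512: 0
546: 1  (via 512)
530: 2  (via 512)
544: 3  (via 512)
521: 4  (via 544)
Shortest route: 512–544–521 = 4 m.

4 m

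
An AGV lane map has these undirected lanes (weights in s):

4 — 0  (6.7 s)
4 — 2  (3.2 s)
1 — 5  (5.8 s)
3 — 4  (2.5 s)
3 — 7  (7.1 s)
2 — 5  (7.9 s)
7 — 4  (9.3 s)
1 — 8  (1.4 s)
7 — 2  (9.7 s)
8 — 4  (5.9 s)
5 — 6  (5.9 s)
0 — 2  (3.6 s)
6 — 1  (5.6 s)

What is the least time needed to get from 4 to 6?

Settle nodes by increasing distance from 4:
4: 0
3: 2.5  (via 4)
2: 3.2  (via 4)
8: 5.9  (via 4)
0: 6.7  (via 4)
1: 7.3  (via 8)
7: 9.3  (via 4)
5: 11.1  (via 2)
6: 12.9  (via 1)
Shortest route: 4–8–1–6 = 12.9 s.

12.9 s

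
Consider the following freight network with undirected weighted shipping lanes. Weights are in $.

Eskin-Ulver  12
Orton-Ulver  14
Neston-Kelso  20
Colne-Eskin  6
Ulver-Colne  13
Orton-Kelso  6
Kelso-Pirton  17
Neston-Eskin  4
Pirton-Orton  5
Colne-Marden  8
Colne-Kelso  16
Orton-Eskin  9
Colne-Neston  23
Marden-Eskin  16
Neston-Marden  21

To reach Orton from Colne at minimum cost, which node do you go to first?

Eskin

Candidate routes:
Colne - Eskin - Orton: 6+9 = 15
Colne - Eskin - Ulver - Orton: 6+12+14 = 32
Colne - Kelso - Orton: 16+6 = 22
Colne - Ulver - Orton: 13+14 = 27
The minimum is $15 via Colne - Eskin - Orton.
So from Colne the first move is to Eskin.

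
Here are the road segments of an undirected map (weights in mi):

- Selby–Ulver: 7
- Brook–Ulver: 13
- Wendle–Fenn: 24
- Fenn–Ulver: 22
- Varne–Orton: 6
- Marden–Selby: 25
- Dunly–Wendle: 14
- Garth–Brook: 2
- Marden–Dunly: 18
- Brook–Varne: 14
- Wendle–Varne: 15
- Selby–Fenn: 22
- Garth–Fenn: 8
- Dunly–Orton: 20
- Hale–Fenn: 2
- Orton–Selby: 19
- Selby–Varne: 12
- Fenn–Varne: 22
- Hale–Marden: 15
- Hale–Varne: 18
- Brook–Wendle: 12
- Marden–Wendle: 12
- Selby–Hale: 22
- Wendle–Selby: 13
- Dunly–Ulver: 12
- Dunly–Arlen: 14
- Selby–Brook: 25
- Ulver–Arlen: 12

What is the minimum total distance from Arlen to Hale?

Shortest distances from Arlen:
Arlen: 0
Ulver: 12  (via Arlen)
Dunly: 14  (via Arlen)
Selby: 19  (via Ulver)
Brook: 25  (via Ulver)
Garth: 27  (via Brook)
Wendle: 28  (via Dunly)
Varne: 31  (via Selby)
Marden: 32  (via Dunly)
Orton: 34  (via Dunly)
Fenn: 34  (via Ulver)
Hale: 36  (via Fenn)
Shortest route: Arlen–Ulver–Fenn–Hale = 36 mi.

36 mi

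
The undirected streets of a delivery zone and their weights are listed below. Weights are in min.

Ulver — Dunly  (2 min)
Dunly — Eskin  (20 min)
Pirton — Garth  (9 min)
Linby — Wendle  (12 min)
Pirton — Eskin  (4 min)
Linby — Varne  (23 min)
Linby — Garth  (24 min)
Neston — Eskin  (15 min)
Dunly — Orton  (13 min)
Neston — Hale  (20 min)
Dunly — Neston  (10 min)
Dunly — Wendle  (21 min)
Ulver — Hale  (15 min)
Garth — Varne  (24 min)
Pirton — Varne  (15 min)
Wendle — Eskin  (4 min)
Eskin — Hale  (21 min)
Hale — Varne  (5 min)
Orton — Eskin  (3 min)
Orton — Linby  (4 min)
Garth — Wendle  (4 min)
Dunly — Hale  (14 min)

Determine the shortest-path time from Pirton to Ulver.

Compare a few routes:
Pirton–Eskin–Neston–Dunly–Ulver: 4+15+10+2 = 31
Pirton–Eskin–Dunly–Ulver: 4+20+2 = 26
Pirton–Eskin–Orton–Dunly–Ulver: 4+3+13+2 = 22
Cheapest is Pirton–Eskin–Orton–Dunly–Ulver at 22 min.

22 min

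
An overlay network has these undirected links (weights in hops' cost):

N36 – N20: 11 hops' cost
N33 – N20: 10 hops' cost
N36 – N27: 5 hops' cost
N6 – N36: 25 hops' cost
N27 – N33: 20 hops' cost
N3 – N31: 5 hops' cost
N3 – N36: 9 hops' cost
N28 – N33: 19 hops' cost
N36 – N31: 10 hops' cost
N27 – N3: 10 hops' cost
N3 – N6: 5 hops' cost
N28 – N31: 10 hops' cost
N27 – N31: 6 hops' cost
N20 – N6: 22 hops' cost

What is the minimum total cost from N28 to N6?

Settle nodes by increasing distance from N28:
N28: 0
N31: 10  (via N28)
N3: 15  (via N31)
N27: 16  (via N31)
N33: 19  (via N28)
N36: 20  (via N31)
N6: 20  (via N3)
Shortest route: N28–N31–N3–N6 = 20 hops' cost.

20 hops' cost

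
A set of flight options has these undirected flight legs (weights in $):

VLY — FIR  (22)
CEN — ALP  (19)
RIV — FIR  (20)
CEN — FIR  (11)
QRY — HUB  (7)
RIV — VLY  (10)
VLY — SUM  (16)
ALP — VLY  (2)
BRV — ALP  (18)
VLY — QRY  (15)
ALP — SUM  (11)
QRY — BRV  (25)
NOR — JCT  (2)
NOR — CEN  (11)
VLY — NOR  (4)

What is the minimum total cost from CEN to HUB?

Candidate routes:
CEN–ALP–VLY–QRY–HUB: 19+2+15+7 = 43
CEN–NOR–VLY–QRY–HUB: 11+4+15+7 = 37
CEN–FIR–RIV–VLY–QRY–HUB: 11+20+10+15+7 = 63
CEN–FIR–VLY–QRY–HUB: 11+22+15+7 = 55
The minimum is $37 via CEN–NOR–VLY–QRY–HUB.

$37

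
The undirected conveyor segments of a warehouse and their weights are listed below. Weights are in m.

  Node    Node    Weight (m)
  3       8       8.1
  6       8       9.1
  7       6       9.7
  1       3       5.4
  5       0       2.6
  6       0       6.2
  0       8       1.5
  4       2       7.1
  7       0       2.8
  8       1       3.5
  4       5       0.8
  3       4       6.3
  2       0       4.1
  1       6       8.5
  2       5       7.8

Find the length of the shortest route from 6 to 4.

9.6 m

Enumerating some paths:
6 - 1 - 8 - 0 - 5 - 4: 8.5+3.5+1.5+2.6+0.8 = 16.9
6 - 0 - 5 - 4: 6.2+2.6+0.8 = 9.6
6 - 7 - 0 - 5 - 4: 9.7+2.8+2.6+0.8 = 15.9
6 - 8 - 0 - 5 - 4: 9.1+1.5+2.6+0.8 = 14
The minimum is 9.6 m via 6 - 0 - 5 - 4.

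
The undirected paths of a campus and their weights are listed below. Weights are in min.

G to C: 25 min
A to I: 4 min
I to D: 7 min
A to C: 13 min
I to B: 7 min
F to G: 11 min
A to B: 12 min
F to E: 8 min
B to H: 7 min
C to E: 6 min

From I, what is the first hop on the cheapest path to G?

Compare a few routes:
I - B - A - C - G: 7+12+13+25 = 57
I - B - A - C - E - F - G: 7+12+13+6+8+11 = 57
I - A - C - G: 4+13+25 = 42
Cheapest is I - A - C - G at 42 min.
So from I the first move is to A.

A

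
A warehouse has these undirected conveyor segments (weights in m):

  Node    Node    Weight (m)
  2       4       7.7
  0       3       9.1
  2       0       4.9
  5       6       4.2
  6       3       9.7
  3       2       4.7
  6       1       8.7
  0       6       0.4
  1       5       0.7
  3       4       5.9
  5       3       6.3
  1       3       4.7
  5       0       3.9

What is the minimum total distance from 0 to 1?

Settle nodes by increasing distance from 0:
0: 0
6: 0.4  (via 0)
5: 3.9  (via 0)
1: 4.6  (via 5)
Shortest route: 0–5–1 = 4.6 m.

4.6 m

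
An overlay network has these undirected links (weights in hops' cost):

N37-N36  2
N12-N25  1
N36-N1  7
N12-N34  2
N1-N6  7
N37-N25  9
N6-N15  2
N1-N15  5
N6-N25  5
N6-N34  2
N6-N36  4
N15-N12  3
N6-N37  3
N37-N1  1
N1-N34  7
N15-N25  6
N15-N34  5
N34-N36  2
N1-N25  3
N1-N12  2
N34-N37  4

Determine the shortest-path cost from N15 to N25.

Compare a few routes:
N15–N12–N25: 3+1 = 4
N15–N25: 6 = 6
Cheapest is N15–N12–N25 at 4 hops' cost.

4 hops' cost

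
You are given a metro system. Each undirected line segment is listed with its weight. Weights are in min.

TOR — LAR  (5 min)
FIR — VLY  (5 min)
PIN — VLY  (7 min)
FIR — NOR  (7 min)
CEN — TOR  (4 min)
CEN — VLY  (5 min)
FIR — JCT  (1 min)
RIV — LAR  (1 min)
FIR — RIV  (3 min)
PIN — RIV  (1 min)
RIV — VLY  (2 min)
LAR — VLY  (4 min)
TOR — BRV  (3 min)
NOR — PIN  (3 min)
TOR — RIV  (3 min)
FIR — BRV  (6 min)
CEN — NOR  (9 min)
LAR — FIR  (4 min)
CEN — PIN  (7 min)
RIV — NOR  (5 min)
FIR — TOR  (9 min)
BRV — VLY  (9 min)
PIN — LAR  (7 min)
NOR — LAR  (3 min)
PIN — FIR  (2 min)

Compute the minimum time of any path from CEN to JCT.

10 min

Enumerating some paths:
CEN - VLY - FIR - JCT: 5+5+1 = 11
CEN - PIN - FIR - JCT: 7+2+1 = 10
The minimum is 10 min via CEN - PIN - FIR - JCT.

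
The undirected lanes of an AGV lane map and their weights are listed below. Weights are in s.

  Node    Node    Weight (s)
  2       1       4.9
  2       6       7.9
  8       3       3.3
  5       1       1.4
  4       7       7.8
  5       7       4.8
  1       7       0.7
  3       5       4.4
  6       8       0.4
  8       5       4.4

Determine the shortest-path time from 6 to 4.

14.7 s

Running Dijkstra from 6:
6: 0
8: 0.4  (via 6)
3: 3.7  (via 8)
5: 4.8  (via 8)
1: 6.2  (via 5)
7: 6.9  (via 1)
2: 7.9  (via 6)
4: 14.7  (via 7)
Shortest route: 6–8–5–1–7–4 = 14.7 s.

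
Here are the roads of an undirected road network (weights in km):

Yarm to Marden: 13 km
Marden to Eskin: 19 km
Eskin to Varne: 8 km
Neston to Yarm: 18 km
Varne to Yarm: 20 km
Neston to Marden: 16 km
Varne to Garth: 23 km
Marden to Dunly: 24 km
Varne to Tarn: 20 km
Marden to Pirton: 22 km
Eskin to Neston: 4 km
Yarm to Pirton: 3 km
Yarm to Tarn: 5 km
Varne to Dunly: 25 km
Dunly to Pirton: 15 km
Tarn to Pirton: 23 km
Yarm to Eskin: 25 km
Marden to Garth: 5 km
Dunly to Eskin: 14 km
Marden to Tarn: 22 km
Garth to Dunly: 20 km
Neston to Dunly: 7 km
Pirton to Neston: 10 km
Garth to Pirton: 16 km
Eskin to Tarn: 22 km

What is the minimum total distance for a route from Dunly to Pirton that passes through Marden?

Shortest Dunly→Marden: Dunly → Neston → Marden = 23
Shortest Marden→Pirton: Marden → Yarm → Pirton = 16
Total via Marden: 23 + 16 = 39 km.

39 km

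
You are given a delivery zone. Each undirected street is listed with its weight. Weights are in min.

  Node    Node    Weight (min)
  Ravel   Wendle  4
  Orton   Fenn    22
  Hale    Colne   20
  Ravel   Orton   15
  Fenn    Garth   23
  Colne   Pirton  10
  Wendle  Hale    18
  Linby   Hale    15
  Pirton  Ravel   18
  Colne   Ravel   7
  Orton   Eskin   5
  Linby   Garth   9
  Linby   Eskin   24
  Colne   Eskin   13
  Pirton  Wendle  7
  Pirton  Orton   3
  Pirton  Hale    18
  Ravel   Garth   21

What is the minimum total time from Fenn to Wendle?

32 min

Settle nodes by increasing distance from Fenn:
Fenn: 0
Orton: 22  (via Fenn)
Garth: 23  (via Fenn)
Pirton: 25  (via Orton)
Eskin: 27  (via Orton)
Linby: 32  (via Garth)
Wendle: 32  (via Pirton)
Shortest route: Fenn–Orton–Pirton–Wendle = 32 min.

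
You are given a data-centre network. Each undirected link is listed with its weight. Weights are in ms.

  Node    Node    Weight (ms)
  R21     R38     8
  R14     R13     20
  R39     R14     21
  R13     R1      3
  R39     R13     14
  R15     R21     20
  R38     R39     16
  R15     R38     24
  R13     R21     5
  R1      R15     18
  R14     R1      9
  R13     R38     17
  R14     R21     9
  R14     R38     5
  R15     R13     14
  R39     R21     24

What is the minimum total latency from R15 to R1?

Compare a few routes:
R15–R21–R13–R1: 20+5+3 = 28
R15–R13–R1: 14+3 = 17
R15–R1: 18 = 18
Cheapest is R15–R13–R1 at 17 ms.

17 ms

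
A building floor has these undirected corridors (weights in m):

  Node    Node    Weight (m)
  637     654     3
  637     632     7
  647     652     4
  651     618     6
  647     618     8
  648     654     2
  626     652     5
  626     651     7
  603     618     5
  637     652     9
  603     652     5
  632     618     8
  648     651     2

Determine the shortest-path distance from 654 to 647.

Running Dijkstra from 654:
654: 0
648: 2  (via 654)
637: 3  (via 654)
651: 4  (via 648)
632: 10  (via 637)
618: 10  (via 651)
626: 11  (via 651)
652: 12  (via 637)
603: 15  (via 618)
647: 16  (via 652)
Shortest route: 654–637–652–647 = 16 m.

16 m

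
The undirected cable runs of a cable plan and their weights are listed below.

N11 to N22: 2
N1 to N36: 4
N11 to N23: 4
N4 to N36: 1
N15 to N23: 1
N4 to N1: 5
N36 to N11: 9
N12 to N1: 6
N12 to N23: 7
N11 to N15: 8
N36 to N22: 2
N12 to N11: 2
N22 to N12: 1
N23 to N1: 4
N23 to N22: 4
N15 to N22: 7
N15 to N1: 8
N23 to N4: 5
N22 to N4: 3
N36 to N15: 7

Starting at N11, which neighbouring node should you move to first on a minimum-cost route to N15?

N23

Enumerating some paths:
N11–N12–N22–N23–N15: 2+1+4+1 = 8
N11–N23–N15: 4+1 = 5
N11–N22–N23–N15: 2+4+1 = 7
The minimum is 5 via N11–N23–N15.
So from N11 the first move is to N23.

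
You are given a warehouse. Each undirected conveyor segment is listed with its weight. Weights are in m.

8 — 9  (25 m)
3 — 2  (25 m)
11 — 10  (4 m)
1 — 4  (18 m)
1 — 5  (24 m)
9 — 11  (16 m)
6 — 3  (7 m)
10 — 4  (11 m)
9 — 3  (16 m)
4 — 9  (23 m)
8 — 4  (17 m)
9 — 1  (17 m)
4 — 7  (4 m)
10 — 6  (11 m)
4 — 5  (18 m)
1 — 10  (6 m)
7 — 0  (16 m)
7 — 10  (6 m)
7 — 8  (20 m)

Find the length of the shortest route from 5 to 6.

39 m

Running Dijkstra from 5:
5: 0
4: 18  (via 5)
7: 22  (via 4)
1: 24  (via 5)
10: 28  (via 7)
11: 32  (via 10)
8: 35  (via 4)
0: 38  (via 7)
6: 39  (via 10)
Shortest route: 5–4–7–10–6 = 39 m.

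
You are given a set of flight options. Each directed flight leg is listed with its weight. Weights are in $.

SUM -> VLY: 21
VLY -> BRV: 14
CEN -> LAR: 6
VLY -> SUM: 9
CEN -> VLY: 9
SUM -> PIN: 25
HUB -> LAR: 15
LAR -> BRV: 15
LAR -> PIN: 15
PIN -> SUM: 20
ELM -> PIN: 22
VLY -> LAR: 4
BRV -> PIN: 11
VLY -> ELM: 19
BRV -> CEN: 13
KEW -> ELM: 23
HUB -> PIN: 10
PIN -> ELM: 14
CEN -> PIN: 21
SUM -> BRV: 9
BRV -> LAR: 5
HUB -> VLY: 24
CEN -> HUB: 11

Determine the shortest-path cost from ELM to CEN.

$64

Shortest distances from ELM:
ELM: 0
PIN: 22  (via ELM)
SUM: 42  (via PIN)
BRV: 51  (via SUM)
LAR: 56  (via BRV)
VLY: 63  (via SUM)
CEN: 64  (via BRV)
Shortest route: ELM → PIN → SUM → BRV → CEN = $64.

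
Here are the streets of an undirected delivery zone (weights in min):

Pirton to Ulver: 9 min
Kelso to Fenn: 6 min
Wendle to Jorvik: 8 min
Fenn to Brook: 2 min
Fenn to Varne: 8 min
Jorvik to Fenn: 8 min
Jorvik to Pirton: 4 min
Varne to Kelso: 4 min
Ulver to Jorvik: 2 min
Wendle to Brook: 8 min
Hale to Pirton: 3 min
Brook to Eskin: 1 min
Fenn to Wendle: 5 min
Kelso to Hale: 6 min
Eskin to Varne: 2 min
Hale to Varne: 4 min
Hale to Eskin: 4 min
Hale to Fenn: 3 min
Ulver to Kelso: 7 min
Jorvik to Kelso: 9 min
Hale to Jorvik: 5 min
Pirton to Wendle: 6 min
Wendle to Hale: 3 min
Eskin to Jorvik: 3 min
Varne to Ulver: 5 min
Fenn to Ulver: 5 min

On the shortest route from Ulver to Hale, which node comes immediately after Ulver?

Compare a few routes:
Ulver - Fenn - Hale: 5+3 = 8
Ulver - Jorvik - Pirton - Hale: 2+4+3 = 9
Ulver - Jorvik - Hale: 2+5 = 7
Ulver - Varne - Hale: 5+4 = 9
Cheapest is Ulver - Jorvik - Hale at 7 min.
So from Ulver the first move is to Jorvik.

Jorvik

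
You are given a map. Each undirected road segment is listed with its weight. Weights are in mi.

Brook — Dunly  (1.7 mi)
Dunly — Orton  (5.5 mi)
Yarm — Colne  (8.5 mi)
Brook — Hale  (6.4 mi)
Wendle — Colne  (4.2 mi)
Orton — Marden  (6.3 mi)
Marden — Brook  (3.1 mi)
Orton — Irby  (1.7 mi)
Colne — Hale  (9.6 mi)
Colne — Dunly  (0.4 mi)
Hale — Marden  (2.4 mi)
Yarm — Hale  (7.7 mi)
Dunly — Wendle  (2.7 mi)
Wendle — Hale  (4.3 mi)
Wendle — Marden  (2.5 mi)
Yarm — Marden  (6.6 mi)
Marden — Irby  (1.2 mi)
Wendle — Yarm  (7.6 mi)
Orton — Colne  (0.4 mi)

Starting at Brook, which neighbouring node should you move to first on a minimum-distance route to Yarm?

Marden

Compare a few routes:
Brook → Dunly → Wendle → Yarm: 1.7+2.7+7.6 = 12
Brook → Dunly → Colne → Orton → Irby → Marden → Yarm: 1.7+0.4+0.4+1.7+1.2+6.6 = 12
Brook → Dunly → Colne → Yarm: 1.7+0.4+8.5 = 10.6
Brook → Marden → Yarm: 3.1+6.6 = 9.7
Cheapest is Brook → Marden → Yarm at 9.7 mi.
So from Brook the first move is to Marden.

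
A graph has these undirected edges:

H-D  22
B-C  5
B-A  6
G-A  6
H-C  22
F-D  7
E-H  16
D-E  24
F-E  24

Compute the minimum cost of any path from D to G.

Candidate routes:
D → F → E → H → C → B → A → G: 7+24+16+22+5+6+6 = 86
D → H → C → B → A → G: 22+22+5+6+6 = 61
D → E → H → C → B → A → G: 24+16+22+5+6+6 = 79
The minimum is 61 via D → H → C → B → A → G.

61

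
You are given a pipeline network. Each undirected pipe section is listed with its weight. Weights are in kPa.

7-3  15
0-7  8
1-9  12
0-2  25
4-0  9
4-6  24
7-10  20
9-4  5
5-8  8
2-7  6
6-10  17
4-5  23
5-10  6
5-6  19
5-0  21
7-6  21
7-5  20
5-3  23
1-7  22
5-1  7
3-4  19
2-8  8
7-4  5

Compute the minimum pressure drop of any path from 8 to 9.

Shortest distances from 8:
8: 0
2: 8  (via 8)
5: 8  (via 8)
7: 14  (via 2)
10: 14  (via 5)
1: 15  (via 5)
4: 19  (via 7)
0: 22  (via 7)
9: 24  (via 4)
Shortest route: 8–2–7–4–9 = 24 kPa.

24 kPa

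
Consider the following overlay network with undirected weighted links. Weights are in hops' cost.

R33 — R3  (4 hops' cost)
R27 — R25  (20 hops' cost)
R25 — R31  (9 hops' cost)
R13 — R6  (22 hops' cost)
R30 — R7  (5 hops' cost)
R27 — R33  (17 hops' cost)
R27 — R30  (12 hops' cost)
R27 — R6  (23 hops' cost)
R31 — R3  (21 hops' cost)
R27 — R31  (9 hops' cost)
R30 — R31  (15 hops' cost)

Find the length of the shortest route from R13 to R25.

Shortest distances from R13:
R13: 0
R6: 22  (via R13)
R27: 45  (via R6)
R31: 54  (via R27)
R30: 57  (via R27)
R7: 62  (via R30)
R33: 62  (via R27)
R25: 63  (via R31)
Shortest route: R13–R6–R27–R31–R25 = 63 hops' cost.

63 hops' cost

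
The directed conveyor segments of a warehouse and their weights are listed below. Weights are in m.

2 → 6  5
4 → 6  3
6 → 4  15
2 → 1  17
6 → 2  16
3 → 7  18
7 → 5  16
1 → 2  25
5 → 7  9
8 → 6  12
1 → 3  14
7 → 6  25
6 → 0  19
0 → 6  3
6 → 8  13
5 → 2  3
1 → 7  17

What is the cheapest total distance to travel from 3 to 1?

Shortest distances from 3:
3: 0
7: 18  (via 3)
5: 34  (via 7)
2: 37  (via 5)
6: 42  (via 2)
1: 54  (via 2)
Shortest route: 3 → 7 → 5 → 2 → 1 = 54 m.

54 m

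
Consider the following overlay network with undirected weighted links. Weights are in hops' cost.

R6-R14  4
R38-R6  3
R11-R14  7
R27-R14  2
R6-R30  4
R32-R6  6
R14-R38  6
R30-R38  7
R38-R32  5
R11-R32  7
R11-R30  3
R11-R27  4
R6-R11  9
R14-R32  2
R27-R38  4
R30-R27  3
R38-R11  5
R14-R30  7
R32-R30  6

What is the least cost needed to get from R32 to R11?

Candidate routes:
R32 → R11: 7 = 7
R32 → R14 → R11: 2+7 = 9
R32 → R14 → R27 → R11: 2+2+4 = 8
The minimum is 7 hops' cost via R32 → R11.

7 hops' cost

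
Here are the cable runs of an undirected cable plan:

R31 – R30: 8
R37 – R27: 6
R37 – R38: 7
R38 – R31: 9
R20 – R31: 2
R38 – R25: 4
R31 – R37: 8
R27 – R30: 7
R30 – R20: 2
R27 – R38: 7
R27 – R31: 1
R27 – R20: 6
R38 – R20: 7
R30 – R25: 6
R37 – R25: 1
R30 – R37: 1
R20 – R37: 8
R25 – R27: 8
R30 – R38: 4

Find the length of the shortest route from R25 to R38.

4

Running Dijkstra from R25:
R25: 0
R37: 1  (via R25)
R30: 2  (via R37)
R20: 4  (via R30)
R38: 4  (via R25)
Shortest route: R25–R38 = 4.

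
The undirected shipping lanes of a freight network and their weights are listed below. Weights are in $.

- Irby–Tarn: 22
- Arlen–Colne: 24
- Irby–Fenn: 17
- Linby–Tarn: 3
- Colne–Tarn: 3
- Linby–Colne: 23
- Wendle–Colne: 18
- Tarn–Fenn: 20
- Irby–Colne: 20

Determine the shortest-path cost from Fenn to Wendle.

$41

Candidate routes:
Fenn–Tarn–Colne–Wendle: 20+3+18 = 41
Fenn–Irby–Colne–Wendle: 17+20+18 = 55
Fenn–Tarn–Linby–Colne–Wendle: 20+3+23+18 = 64
Fenn–Irby–Tarn–Colne–Wendle: 17+22+3+18 = 60
Cheapest is Fenn–Tarn–Colne–Wendle at $41.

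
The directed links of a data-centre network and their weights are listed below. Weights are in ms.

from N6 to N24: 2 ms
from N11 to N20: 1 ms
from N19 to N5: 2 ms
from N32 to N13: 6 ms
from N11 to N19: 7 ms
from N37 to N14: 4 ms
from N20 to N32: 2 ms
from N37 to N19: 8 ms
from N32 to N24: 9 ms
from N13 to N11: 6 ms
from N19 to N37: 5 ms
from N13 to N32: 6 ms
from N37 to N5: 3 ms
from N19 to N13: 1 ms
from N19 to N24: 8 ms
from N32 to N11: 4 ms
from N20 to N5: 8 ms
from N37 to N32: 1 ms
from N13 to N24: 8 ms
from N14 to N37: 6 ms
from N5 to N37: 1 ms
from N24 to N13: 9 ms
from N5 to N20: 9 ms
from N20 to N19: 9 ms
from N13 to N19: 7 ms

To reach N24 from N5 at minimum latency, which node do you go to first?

Enumerating some paths:
N5 - N37 - N32 - N24: 1+1+9 = 11
N5 - N37 - N32 - N13 - N24: 1+1+6+8 = 16
The minimum is 11 ms via N5 - N37 - N32 - N24.
So from N5 the first move is to N37.

N37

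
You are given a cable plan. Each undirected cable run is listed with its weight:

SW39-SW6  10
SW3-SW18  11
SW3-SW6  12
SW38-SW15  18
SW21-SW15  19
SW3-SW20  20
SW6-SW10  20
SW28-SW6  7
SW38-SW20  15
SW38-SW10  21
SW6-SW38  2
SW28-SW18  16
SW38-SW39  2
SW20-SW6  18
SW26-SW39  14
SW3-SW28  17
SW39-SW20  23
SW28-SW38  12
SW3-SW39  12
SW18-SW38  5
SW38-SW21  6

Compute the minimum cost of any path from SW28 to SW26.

25

Compare a few routes:
SW28 - SW38 - SW39 - SW26: 12+2+14 = 28
SW28 - SW18 - SW38 - SW39 - SW26: 16+5+2+14 = 37
SW28 - SW6 - SW38 - SW39 - SW26: 7+2+2+14 = 25
SW28 - SW6 - SW39 - SW26: 7+10+14 = 31
The minimum is 25 via SW28 - SW6 - SW38 - SW39 - SW26.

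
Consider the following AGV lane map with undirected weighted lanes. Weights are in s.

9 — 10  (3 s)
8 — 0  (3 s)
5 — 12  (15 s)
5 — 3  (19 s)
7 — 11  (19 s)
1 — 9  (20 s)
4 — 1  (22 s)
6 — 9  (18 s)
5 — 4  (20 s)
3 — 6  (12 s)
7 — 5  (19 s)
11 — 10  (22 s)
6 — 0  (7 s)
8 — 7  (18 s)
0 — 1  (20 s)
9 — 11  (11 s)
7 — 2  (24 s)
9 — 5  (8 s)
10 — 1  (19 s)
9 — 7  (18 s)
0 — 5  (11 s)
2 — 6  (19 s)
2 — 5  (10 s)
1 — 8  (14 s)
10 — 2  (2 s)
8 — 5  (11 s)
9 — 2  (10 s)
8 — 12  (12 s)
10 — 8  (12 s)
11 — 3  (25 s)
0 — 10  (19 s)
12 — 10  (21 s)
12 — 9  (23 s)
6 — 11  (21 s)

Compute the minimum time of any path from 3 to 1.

36 s

Settle nodes by increasing distance from 3:
3: 0
6: 12  (via 3)
0: 19  (via 6)
5: 19  (via 3)
8: 22  (via 0)
11: 25  (via 3)
9: 27  (via 5)
2: 29  (via 5)
10: 30  (via 9)
12: 34  (via 5)
1: 36  (via 8)
Shortest route: 3 → 6 → 0 → 8 → 1 = 36 s.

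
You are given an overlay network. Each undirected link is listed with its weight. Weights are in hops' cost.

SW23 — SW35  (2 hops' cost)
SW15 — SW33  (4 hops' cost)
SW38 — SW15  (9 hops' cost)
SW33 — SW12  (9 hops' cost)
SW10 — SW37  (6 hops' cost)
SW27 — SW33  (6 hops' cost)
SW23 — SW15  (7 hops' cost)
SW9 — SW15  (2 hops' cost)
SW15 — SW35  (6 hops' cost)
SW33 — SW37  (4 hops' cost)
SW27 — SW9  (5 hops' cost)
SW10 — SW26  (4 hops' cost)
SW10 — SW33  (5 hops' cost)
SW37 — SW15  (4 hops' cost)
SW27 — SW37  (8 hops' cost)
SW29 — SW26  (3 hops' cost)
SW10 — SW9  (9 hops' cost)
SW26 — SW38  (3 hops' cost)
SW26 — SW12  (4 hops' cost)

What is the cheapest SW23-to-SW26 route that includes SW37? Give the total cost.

21 hops' cost

Shortest SW23→SW37: SW23 → SW15 → SW37 = 11
Shortest SW37→SW26: SW37 → SW10 → SW26 = 10
Total via SW37: 11 + 10 = 21 hops' cost.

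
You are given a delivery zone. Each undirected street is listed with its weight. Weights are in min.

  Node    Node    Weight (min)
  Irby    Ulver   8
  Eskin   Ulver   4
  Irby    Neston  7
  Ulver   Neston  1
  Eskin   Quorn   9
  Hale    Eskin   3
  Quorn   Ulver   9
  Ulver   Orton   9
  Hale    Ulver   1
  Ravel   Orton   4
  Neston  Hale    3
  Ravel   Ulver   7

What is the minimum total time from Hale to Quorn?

Running Dijkstra from Hale:
Hale: 0
Ulver: 1  (via Hale)
Neston: 2  (via Ulver)
Eskin: 3  (via Hale)
Ravel: 8  (via Ulver)
Irby: 9  (via Ulver)
Quorn: 10  (via Ulver)
Shortest route: Hale → Ulver → Quorn = 10 min.

10 min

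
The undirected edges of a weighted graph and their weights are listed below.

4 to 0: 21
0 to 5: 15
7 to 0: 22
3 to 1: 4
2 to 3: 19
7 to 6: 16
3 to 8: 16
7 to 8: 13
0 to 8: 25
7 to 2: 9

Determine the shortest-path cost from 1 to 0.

45

Candidate routes:
1–3–2–7–0: 4+19+9+22 = 54
1–3–8–0: 4+16+25 = 45
Cheapest is 1–3–8–0 at 45.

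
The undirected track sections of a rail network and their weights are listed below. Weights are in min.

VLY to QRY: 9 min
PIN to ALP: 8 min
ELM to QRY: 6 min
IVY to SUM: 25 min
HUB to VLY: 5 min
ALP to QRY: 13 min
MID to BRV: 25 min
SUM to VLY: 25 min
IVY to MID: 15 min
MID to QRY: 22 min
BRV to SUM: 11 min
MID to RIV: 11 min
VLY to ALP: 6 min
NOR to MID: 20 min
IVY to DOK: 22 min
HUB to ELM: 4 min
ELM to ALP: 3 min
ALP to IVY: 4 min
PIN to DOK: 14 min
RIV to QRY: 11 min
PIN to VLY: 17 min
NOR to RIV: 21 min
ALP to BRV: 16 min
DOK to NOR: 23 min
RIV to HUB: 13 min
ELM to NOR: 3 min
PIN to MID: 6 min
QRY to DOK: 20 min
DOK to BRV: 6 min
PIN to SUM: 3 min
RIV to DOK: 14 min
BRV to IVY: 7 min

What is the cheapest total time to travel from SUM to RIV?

Compare a few routes:
SUM - PIN - DOK - RIV: 3+14+14 = 31
SUM - BRV - DOK - RIV: 11+6+14 = 31
SUM - PIN - MID - RIV: 3+6+11 = 20
Cheapest is SUM - PIN - MID - RIV at 20 min.

20 min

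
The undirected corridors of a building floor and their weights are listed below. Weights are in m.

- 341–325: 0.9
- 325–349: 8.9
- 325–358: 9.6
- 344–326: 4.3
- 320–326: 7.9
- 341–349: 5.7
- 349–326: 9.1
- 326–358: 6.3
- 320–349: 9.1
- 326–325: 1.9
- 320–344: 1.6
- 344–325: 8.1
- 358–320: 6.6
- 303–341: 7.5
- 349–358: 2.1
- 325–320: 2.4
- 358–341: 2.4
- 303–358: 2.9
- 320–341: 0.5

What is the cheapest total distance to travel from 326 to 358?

Enumerating some paths:
326 - 325 - 320 - 341 - 358: 1.9+2.4+0.5+2.4 = 7.2
326 - 344 - 320 - 341 - 358: 4.3+1.6+0.5+2.4 = 8.8
326 - 358: 6.3 = 6.3
326 - 325 - 341 - 358: 1.9+0.9+2.4 = 5.2
The minimum is 5.2 m via 326 - 325 - 341 - 358.

5.2 m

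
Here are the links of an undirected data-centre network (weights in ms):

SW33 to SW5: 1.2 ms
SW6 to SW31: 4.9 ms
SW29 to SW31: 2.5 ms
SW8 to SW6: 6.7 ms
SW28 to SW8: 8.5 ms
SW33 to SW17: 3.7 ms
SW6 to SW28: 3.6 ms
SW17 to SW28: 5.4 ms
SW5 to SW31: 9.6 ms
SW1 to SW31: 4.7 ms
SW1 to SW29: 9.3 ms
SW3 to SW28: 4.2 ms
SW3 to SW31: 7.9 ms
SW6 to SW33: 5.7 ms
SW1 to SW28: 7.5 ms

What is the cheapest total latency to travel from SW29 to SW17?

16.4 ms

Running Dijkstra from SW29:
SW29: 0
SW31: 2.5  (via SW29)
SW1: 7.2  (via SW31)
SW6: 7.4  (via SW31)
SW3: 10.4  (via SW31)
SW28: 11  (via SW6)
SW5: 12.1  (via SW31)
SW33: 13.1  (via SW6)
SW8: 14.1  (via SW6)
SW17: 16.4  (via SW28)
Shortest route: SW29 → SW31 → SW6 → SW28 → SW17 = 16.4 ms.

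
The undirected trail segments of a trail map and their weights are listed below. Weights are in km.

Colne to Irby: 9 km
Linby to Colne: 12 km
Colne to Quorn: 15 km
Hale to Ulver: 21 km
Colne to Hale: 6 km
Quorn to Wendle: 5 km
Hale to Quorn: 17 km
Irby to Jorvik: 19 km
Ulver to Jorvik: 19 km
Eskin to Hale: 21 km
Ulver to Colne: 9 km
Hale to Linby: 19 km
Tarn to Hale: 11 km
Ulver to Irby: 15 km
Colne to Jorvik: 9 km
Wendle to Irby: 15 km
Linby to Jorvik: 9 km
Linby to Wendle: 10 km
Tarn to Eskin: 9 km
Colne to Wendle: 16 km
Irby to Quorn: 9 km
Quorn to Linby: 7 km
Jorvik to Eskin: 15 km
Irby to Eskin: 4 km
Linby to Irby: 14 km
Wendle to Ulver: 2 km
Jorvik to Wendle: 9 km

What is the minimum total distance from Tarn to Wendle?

Candidate routes:
Tarn → Eskin → Irby → Quorn → Wendle: 9+4+9+5 = 27
Tarn → Hale → Colne → Ulver → Wendle: 11+6+9+2 = 28
Cheapest is Tarn → Eskin → Irby → Quorn → Wendle at 27 km.

27 km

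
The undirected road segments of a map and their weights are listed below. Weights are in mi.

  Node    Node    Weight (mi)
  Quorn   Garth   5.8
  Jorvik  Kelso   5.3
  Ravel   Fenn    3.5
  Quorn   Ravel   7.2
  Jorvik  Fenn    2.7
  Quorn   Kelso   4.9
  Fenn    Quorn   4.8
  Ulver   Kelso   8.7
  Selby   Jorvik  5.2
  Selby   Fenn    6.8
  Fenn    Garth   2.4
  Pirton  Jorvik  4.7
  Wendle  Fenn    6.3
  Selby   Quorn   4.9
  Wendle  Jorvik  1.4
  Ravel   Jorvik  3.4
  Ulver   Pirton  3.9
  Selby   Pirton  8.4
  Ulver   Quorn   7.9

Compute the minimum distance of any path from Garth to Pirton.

9.8 mi

Compare a few routes:
Garth–Fenn–Jorvik–Pirton: 2.4+2.7+4.7 = 9.8
Garth–Fenn–Ravel–Jorvik–Pirton: 2.4+3.5+3.4+4.7 = 14
Garth–Fenn–Wendle–Jorvik–Pirton: 2.4+6.3+1.4+4.7 = 14.8
The minimum is 9.8 mi via Garth–Fenn–Jorvik–Pirton.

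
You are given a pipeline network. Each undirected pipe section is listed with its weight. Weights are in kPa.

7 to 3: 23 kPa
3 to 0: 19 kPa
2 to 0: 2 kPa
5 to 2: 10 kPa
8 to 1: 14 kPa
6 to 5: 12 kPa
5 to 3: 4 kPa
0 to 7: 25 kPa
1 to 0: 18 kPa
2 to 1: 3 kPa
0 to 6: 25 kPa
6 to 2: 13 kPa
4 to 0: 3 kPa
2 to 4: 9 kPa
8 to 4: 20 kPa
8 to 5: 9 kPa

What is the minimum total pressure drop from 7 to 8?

Candidate routes:
7 - 0 - 2 - 1 - 8: 25+2+3+14 = 44
7 - 0 - 4 - 8: 25+3+20 = 48
7 - 3 - 5 - 8: 23+4+9 = 36
7 - 0 - 2 - 5 - 8: 25+2+10+9 = 46
Cheapest is 7 - 3 - 5 - 8 at 36 kPa.

36 kPa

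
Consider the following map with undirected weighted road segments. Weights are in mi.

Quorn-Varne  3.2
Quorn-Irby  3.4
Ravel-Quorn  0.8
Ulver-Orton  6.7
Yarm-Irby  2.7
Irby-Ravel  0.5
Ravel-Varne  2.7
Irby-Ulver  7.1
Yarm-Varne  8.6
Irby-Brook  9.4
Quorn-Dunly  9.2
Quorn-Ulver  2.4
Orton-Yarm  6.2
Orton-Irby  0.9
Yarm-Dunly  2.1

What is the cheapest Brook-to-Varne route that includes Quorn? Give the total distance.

Best Brook to Quorn: Brook → Irby → Ravel → Quorn costing 10.7
Best Quorn to Varne: Quorn → Varne costing 3.2
Total via Quorn: 10.7 + 3.2 = 13.9 mi.

13.9 mi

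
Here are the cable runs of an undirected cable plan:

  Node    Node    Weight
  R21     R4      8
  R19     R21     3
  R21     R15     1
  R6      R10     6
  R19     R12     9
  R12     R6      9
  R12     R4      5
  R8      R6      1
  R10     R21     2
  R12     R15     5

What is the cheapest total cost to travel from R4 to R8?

15

Candidate routes:
R4 - R12 - R6 - R8: 5+9+1 = 15
R4 - R21 - R15 - R12 - R6 - R8: 8+1+5+9+1 = 24
R4 - R12 - R15 - R21 - R10 - R6 - R8: 5+5+1+2+6+1 = 20
R4 - R21 - R10 - R6 - R8: 8+2+6+1 = 17
The minimum is 15 via R4 - R12 - R6 - R8.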